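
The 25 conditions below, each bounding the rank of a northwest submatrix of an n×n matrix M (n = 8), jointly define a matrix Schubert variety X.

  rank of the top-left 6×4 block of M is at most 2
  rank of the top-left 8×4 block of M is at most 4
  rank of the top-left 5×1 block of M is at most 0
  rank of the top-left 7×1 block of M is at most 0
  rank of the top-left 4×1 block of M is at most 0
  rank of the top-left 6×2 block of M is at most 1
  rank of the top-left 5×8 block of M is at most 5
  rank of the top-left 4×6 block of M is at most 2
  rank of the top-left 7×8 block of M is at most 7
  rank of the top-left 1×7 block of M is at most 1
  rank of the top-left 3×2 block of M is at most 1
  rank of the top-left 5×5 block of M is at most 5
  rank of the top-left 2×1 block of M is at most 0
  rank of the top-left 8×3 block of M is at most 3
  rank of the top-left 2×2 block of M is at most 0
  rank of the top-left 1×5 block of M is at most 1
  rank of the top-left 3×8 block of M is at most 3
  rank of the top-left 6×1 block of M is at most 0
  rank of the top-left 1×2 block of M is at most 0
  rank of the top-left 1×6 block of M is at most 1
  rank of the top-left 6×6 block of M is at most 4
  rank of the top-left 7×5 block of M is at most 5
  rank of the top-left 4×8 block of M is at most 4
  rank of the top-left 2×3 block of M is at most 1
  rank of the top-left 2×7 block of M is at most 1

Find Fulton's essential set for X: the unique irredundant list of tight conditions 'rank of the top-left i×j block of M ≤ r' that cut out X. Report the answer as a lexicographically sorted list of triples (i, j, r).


Rank table r_w(8×8) implied by the 25 constraints:

  i=1: 0  0  1  1  1  1  1  1
  i=2: 0  0  1  1  1  1  1  2
  i=3: 0  1  2  2  2  2  2  3
  i=4: 0  1  2  2  2  2  3  4
  i=5: 0  1  2  2  3  3  4  5
  i=6: 0  1  2  2  3  4  5  6
  i=7: 0  1  2  3  4  5  6  7
  i=8: 1  2  3  4  5  6  7  8

reading off 1-entries of Δ²R: w = (3, 8, 2, 7, 5, 6, 4, 1).

Rothe diagram D(w) (18 cells), 5 SE-corners (essential conditions):

[(2, 2, 0), (2, 7, 1), (4, 6, 2), (6, 4, 2), (7, 1, 0)]


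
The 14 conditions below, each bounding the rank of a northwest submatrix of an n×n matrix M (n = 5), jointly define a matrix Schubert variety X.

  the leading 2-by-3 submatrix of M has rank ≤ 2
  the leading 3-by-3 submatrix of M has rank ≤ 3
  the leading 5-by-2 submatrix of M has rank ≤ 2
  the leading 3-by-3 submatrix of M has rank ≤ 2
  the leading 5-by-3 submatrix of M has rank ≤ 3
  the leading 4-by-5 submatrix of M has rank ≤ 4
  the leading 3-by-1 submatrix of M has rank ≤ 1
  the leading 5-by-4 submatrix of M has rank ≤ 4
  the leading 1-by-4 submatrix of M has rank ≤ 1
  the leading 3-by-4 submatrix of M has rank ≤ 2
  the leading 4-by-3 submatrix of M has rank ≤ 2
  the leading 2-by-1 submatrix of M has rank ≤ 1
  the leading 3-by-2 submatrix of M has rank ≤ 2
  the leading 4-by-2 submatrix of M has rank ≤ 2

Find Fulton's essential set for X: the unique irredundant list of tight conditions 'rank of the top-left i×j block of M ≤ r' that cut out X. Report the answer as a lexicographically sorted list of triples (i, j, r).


The tightest implied rank at each (i,j), from the 14 conditions:

  row 1: 1 | 1 | 1 | 1 | 1
  row 2: 1 | 2 | 2 | 2 | 2
  row 3: 1 | 2 | 2 | 2 | 3
  row 4: 1 | 2 | 2 | 3 | 4
  row 5: 1 | 2 | 3 | 4 | 5

the unique w with this rank table is (1, 2, 5, 4, 3).

2 SE-corners of the 3-cell Rothe diagram give Ess(w):

[(3, 4, 2), (4, 3, 2)]


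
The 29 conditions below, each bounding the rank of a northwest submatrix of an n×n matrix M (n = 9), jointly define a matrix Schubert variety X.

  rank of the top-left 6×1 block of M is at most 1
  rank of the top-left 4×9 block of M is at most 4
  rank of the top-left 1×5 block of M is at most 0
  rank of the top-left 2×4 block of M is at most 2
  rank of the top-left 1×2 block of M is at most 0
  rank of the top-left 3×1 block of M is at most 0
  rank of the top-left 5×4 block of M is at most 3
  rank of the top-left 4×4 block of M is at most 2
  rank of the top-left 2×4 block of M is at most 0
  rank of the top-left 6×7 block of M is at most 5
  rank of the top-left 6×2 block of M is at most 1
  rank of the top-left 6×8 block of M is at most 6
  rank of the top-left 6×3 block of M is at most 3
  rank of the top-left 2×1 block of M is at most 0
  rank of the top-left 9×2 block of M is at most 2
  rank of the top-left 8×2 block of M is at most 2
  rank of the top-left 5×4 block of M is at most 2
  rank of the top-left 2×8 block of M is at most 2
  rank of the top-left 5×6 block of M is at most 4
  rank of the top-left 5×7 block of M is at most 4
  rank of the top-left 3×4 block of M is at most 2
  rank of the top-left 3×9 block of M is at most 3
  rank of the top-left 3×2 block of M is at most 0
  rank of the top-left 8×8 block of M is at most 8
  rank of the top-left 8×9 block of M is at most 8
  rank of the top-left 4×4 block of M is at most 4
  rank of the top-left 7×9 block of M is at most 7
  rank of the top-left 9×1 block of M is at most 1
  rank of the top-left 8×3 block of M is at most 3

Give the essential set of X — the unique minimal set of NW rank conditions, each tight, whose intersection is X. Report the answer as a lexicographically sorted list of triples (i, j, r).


The tightest implied rank at each (i,j), from the 29 conditions:

  i=1: 0 0 0 0 0 1 1 1 1
  i=2: 0 0 0 0 1 2 2 2 2
  i=3: 0 0 1 1 2 3 3 3 3
  i=4: 1 1 2 2 3 4 4 4 4
  i=5: 1 1 2 2 3 4 4 5 5
  i=6: 1 1 2 3 4 5 5 6 6
  i=7: 1 2 3 4 5 6 6 7 7
  i=8: 1 2 3 4 5 6 7 8 8
  i=9: 1 2 3 4 5 6 7 8 9

so w = (6, 5, 3, 1, 8, 4, 2, 7, 9).

Rothe diagram D(w) (15 cells), 6 SE-corners (essential conditions):

[(1, 5, 0), (2, 4, 0), (3, 2, 0), (5, 4, 2), (5, 7, 4), (6, 2, 1)]


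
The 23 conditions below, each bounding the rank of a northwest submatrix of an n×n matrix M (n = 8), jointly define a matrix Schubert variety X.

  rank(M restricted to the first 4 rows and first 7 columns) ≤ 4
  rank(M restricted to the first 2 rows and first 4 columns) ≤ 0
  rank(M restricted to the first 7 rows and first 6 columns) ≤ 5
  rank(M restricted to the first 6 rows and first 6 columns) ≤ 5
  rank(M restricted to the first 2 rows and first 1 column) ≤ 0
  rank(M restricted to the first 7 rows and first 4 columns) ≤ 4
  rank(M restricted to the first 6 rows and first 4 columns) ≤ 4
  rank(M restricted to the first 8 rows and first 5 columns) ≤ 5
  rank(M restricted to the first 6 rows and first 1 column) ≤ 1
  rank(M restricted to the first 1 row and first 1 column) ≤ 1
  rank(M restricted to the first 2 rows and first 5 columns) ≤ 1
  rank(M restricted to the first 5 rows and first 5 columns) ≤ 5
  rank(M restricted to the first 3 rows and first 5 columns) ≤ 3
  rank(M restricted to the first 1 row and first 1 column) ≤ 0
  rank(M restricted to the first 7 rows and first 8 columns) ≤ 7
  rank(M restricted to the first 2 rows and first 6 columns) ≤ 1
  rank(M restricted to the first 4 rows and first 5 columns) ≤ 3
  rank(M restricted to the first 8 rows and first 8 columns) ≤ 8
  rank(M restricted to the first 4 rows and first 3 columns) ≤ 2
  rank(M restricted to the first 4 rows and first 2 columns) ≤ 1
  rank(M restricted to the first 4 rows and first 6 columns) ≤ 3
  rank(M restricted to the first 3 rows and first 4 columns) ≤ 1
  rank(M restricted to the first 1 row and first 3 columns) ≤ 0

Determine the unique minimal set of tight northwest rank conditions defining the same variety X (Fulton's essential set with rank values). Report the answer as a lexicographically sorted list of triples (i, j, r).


Recovering R(i,j) via the rank-extension bound from the 23 conditions:

  R[1]: 0 | 0 | 0 | 0 | 1 | 1 | 1 | 1
  R[2]: 0 | 0 | 0 | 0 | 1 | 1 | 2 | 2
  R[3]: 1 | 1 | 1 | 1 | 2 | 2 | 3 | 3
  R[4]: 1 | 1 | 2 | 2 | 3 | 3 | 4 | 4
  R[5]: 1 | 2 | 3 | 3 | 4 | 4 | 5 | 5
  R[6]: 1 | 2 | 3 | 4 | 5 | 5 | 6 | 6
  R[7]: 1 | 2 | 3 | 4 | 5 | 5 | 6 | 7
  R[8]: 1 | 2 | 3 | 4 | 5 | 6 | 7 | 8

hence w(1..8) = (5, 7, 1, 3, 2, 4, 8, 6).

D(w) has 11 cells with 4 SE-corners; essential set:

[(2, 4, 0), (2, 6, 1), (4, 2, 1), (7, 6, 5)]


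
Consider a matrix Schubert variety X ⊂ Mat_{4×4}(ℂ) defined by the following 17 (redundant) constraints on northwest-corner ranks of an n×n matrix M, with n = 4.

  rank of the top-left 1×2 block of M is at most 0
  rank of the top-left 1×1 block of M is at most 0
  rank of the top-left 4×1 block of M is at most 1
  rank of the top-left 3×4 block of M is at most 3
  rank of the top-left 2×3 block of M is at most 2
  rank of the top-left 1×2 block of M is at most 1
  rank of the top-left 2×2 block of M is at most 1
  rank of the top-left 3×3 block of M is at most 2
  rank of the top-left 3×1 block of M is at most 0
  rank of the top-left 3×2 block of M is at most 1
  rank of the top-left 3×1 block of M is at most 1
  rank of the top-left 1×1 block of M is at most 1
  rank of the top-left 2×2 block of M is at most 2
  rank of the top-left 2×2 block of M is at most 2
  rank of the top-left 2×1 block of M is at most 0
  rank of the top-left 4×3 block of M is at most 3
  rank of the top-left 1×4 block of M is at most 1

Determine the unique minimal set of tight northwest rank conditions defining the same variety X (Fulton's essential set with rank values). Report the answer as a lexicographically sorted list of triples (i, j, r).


Rank table r_w(4×4) implied by the 17 constraints:

  i=1: 0 0 1 1
  i=2: 0 1 2 2
  i=3: 0 1 2 3
  i=4: 1 2 3 4

second differences of R give the permutation w = (3, 2, 4, 1).

Fulton essential set (2 of the 4 Rothe cells):

[(1, 2, 0), (3, 1, 0)]


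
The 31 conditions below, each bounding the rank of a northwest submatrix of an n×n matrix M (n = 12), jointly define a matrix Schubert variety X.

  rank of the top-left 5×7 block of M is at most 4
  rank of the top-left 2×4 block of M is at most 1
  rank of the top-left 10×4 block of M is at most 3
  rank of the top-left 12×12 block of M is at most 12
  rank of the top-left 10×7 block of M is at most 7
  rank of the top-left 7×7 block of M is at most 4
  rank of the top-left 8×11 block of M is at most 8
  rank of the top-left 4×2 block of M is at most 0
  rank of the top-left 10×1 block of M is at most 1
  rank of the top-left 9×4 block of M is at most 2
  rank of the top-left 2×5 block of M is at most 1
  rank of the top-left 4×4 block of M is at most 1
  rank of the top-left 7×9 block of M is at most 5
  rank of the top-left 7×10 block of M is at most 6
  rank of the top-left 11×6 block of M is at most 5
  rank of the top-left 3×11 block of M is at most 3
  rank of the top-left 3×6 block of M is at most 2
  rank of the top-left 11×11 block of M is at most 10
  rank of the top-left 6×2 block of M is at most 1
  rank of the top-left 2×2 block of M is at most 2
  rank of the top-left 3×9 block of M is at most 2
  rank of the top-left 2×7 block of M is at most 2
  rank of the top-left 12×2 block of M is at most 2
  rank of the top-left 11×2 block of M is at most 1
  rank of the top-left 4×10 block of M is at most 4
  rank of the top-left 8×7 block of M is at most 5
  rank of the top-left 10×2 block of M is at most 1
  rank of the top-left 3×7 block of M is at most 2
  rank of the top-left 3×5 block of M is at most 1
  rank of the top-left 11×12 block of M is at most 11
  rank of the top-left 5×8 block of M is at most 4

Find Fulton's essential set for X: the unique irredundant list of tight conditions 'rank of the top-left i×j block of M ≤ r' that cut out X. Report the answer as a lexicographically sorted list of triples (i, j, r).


Computing R[i][j] = min implied NW-rank bound (n=12, 31 conditions):

  R[1]: 0  0  1  1  1  1  1  1  1  1  1  1
  R[2]: 0  0  1  1  1  2  2  2  2  2  2  2
  R[3]: 0  0  1  1  1  2  2  2  2  3  3  3
  R[4]: 0  0  1  1  2  3  3  3  3  4  4  4
  R[5]: 1  1  2  2  3  4  4  4  4  5  5  5
  R[6]: 1  1  2  2  3  4  4  5  5  6  6  6
  R[7]: 1  1  2  2  3  4  4  5  5  6  7  7
  R[8]: 1  1  2  2  3  4  5  6  6  7  8  8
  R[9]: 1  1  2  2  3  4  5  6  7  8  9  9
  R[10]: 1  1  2  3  4  5  6  7  8  9  10  10
  R[11]: 1  1  2  3  4  5  6  7  8  9  10  11
  R[12]: 1  2  3  4  5  6  7  8  9  10  11  12

hence w(1..12) = (3, 6, 10, 5, 1, 8, 11, 7, 9, 4, 12, 2).

|D(w)|=29, |Ess(w)|=8:

[(3, 5, 1), (3, 9, 2), (4, 2, 0), (4, 4, 1), (7, 7, 4), (7, 9, 5), (9, 4, 2), (11, 2, 1)]


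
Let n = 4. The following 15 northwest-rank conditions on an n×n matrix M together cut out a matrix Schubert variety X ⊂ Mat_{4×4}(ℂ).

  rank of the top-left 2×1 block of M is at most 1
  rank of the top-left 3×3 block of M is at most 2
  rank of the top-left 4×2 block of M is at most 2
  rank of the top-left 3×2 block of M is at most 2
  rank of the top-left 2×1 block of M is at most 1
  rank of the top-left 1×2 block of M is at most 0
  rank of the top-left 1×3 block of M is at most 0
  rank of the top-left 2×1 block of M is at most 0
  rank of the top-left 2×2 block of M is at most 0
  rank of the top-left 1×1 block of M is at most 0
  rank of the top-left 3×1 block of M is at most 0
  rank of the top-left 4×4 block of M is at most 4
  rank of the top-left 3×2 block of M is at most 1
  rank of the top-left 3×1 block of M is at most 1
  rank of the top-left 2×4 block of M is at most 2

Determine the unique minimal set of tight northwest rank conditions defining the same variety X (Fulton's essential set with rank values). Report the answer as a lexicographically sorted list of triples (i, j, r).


Computing R[i][j] = min implied NW-rank bound (n=4, 15 conditions):

  i=1: 0 0 0 1
  i=2: 0 0 1 2
  i=3: 0 1 2 3
  i=4: 1 2 3 4

so w = (4, 3, 2, 1).

Fulton essential set (3 of the 6 Rothe cells):

[(1, 3, 0), (2, 2, 0), (3, 1, 0)]


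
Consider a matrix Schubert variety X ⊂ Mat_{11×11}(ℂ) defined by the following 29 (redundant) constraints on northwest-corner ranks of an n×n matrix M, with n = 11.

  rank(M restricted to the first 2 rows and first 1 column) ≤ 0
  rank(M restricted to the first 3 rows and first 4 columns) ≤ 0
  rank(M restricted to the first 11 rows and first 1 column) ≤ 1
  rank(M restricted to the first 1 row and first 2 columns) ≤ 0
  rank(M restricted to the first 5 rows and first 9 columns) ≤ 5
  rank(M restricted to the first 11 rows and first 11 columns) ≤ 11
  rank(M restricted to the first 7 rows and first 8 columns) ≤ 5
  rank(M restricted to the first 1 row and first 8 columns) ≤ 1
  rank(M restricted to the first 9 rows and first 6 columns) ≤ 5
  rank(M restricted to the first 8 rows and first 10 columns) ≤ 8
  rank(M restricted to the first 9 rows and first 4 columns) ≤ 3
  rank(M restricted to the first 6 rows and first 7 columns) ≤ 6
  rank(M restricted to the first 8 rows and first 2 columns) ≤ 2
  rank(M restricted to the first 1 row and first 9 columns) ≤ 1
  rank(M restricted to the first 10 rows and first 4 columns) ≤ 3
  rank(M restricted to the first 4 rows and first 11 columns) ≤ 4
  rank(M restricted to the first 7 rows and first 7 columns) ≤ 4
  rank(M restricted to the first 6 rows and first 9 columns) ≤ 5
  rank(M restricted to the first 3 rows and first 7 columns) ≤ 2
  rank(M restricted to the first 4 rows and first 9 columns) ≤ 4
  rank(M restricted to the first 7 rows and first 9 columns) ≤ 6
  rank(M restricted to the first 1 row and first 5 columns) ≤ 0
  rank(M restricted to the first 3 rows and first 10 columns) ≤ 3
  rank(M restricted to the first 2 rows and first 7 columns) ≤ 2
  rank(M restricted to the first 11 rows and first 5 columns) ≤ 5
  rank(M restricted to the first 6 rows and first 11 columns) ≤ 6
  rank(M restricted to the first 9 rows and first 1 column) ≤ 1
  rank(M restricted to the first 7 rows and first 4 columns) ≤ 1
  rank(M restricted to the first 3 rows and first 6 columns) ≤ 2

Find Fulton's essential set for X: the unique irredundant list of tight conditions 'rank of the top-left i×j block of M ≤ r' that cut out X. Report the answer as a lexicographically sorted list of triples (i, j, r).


Rank table r_w(11×11) implied by the 29 constraints:

  R[1]: 0 | 0 | 0 | 0 | 0 | 1 | 1 | 1 | 1 | 1 | 1
  R[2]: 0 | 0 | 0 | 0 | 1 | 2 | 2 | 2 | 2 | 2 | 2
  R[3]: 0 | 0 | 0 | 0 | 1 | 2 | 2 | 3 | 3 | 3 | 3
  R[4]: 1 | 1 | 1 | 1 | 2 | 3 | 3 | 4 | 4 | 4 | 4
  R[5]: 1 | 1 | 1 | 1 | 2 | 3 | 4 | 5 | 5 | 5 | 5
  R[6]: 1 | 1 | 1 | 1 | 2 | 3 | 4 | 5 | 5 | 6 | 6
  R[7]: 1 | 1 | 1 | 1 | 2 | 3 | 4 | 5 | 6 | 7 | 7
  R[8]: 1 | 2 | 2 | 2 | 3 | 4 | 5 | 6 | 7 | 8 | 8
  R[9]: 1 | 2 | 3 | 3 | 4 | 5 | 6 | 7 | 8 | 9 | 9
  R[10]: 1 | 2 | 3 | 3 | 4 | 5 | 6 | 7 | 8 | 9 | 10
  R[11]: 1 | 2 | 3 | 4 | 5 | 6 | 7 | 8 | 9 | 10 | 11

giving w = (6, 5, 8, 1, 7, 10, 9, 2, 3, 11, 4) via Δ²R.

|D(w)|=25, |Ess(w)|=6:

[(1, 5, 0), (3, 4, 0), (3, 7, 2), (6, 9, 5), (7, 4, 1), (10, 4, 3)]


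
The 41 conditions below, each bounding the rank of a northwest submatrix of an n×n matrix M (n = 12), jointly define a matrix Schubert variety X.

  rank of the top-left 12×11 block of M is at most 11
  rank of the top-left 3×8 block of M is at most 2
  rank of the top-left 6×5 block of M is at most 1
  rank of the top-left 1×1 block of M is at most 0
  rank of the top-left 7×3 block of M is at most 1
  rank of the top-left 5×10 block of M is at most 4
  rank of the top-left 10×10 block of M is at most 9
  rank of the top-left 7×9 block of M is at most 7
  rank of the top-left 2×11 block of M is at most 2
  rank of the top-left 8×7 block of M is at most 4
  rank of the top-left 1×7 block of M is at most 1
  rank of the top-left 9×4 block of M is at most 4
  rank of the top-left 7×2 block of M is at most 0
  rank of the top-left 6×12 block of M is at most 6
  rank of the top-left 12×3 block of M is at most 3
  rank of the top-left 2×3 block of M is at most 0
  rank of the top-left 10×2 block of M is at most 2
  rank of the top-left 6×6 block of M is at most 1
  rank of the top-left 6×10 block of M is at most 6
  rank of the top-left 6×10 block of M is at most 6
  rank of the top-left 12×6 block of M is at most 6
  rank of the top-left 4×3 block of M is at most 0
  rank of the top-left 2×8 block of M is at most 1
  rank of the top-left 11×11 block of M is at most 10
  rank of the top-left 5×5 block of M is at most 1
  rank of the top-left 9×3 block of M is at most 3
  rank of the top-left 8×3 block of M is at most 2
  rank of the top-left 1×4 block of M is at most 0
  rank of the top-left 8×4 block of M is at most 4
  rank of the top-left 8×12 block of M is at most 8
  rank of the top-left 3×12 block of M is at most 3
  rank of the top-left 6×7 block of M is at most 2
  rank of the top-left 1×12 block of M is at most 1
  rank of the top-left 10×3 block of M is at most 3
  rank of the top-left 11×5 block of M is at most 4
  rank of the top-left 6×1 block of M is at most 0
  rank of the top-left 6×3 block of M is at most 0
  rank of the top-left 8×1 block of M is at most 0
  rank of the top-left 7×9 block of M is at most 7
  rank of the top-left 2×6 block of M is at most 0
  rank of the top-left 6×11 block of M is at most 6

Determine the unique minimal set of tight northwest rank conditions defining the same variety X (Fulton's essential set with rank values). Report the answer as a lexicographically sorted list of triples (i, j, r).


Reconstructing r_w from the 41 given conditions:

  R[1]: 0 0 0 0 0 0 1 1 1 1 1 1
  R[2]: 0 0 0 0 0 0 1 1 2 2 2 2
  R[3]: 0 0 0 1 1 1 2 2 3 3 3 3
  R[4]: 0 0 0 1 1 1 2 3 4 4 4 4
  R[5]: 0 0 0 1 1 1 2 3 4 4 5 5
  R[6]: 0 0 0 1 1 1 2 3 4 5 6 6
  R[7]: 0 0 1 2 2 2 3 4 5 6 7 7
  R[8]: 0 1 2 3 3 3 4 5 6 7 8 8
  R[9]: 1 2 3 4 4 4 5 6 7 8 9 9
  R[10]: 1 2 3 4 4 5 6 7 8 9 10 10
  R[11]: 1 2 3 4 4 5 6 7 8 9 10 11
  R[12]: 1 2 3 4 5 6 7 8 9 10 11 12

reading off 1-entries of Δ²R: w = (7, 9, 4, 8, 11, 10, 3, 2, 1, 6, 12, 5).

Rothe diagram D(w) (37 cells), 8 SE-corners (essential conditions):

[(2, 6, 0), (2, 8, 1), (5, 10, 4), (6, 3, 0), (6, 6, 1), (7, 2, 0), (8, 1, 0), (11, 5, 4)]


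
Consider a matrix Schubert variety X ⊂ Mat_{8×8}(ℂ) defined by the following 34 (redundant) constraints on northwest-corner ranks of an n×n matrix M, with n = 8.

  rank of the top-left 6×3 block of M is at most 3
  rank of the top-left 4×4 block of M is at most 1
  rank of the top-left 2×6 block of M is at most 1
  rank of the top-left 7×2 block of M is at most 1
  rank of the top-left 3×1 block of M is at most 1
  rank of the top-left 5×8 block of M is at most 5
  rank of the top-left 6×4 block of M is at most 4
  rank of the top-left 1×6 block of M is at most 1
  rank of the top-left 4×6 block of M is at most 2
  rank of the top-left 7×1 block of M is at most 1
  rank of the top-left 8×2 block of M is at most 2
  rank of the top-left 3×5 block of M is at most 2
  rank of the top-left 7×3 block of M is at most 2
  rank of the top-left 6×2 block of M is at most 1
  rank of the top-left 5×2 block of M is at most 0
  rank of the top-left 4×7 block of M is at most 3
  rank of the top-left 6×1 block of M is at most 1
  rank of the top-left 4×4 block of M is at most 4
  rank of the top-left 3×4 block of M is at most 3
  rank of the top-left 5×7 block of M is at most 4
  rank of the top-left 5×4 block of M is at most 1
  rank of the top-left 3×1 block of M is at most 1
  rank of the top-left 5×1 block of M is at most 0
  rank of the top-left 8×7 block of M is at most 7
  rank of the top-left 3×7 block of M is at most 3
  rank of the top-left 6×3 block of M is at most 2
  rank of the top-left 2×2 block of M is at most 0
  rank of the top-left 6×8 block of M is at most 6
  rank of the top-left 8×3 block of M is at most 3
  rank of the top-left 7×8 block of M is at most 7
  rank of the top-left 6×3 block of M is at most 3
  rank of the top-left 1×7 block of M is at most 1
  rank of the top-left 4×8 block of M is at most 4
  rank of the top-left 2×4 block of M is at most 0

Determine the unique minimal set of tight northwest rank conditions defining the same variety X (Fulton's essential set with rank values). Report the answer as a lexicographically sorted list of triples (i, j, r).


The tightest implied rank at each (i,j), from the 34 conditions:

  row 1: 0 | 0 | 0 | 0 | 1 | 1 | 1 | 1
  row 2: 0 | 0 | 0 | 0 | 1 | 1 | 2 | 2
  row 3: 0 | 0 | 1 | 1 | 2 | 2 | 3 | 3
  row 4: 0 | 0 | 1 | 1 | 2 | 2 | 3 | 4
  row 5: 0 | 0 | 1 | 1 | 2 | 3 | 4 | 5
  row 6: 1 | 1 | 2 | 2 | 3 | 4 | 5 | 6
  row 7: 1 | 1 | 2 | 3 | 4 | 5 | 6 | 7
  row 8: 1 | 2 | 3 | 4 | 5 | 6 | 7 | 8

the unique w with this rank table is (5, 7, 3, 8, 6, 1, 4, 2).

Fulton essential set (6 of the 19 Rothe cells):

[(2, 4, 0), (2, 6, 1), (4, 6, 2), (5, 2, 0), (5, 4, 1), (7, 2, 1)]


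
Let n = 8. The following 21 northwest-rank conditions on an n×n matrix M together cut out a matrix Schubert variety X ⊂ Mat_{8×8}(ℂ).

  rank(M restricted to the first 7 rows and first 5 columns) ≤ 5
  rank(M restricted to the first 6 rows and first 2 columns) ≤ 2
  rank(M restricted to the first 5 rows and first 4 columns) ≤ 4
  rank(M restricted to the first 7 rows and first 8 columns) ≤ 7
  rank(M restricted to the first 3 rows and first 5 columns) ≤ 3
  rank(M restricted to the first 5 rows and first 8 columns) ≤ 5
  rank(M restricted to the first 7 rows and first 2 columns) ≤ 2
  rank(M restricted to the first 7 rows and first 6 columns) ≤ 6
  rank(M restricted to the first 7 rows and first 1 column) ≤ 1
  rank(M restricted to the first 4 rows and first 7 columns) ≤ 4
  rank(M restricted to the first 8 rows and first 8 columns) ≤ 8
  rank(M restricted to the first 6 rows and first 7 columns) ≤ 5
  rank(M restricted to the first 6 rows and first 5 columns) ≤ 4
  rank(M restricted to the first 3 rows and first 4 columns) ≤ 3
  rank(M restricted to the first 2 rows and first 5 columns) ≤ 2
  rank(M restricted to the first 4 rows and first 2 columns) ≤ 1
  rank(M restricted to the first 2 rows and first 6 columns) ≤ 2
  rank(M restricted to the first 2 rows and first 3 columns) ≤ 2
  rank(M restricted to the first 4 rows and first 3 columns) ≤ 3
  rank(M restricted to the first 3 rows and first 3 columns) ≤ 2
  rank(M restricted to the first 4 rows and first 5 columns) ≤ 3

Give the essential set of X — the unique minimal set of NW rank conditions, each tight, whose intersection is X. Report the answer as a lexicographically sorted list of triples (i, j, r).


Recovering R(i,j) via the rank-extension bound from the 21 conditions:

  i=1: 1, 1, 1, 1, 1, 1, 1, 1
  i=2: 1, 1, 2, 2, 2, 2, 2, 2
  i=3: 1, 1, 2, 3, 3, 3, 3, 3
  i=4: 1, 1, 2, 3, 3, 4, 4, 4
  i=5: 1, 2, 3, 4, 4, 5, 5, 5
  i=6: 1, 2, 3, 4, 4, 5, 5, 6
  i=7: 1, 2, 3, 4, 5, 6, 6, 7
  i=8: 1, 2, 3, 4, 5, 6, 7, 8

hence w(1..8) = (1, 3, 4, 6, 2, 8, 5, 7).

4 SE-corners of the 6-cell Rothe diagram give Ess(w):

[(4, 2, 1), (4, 5, 3), (6, 5, 4), (6, 7, 5)]


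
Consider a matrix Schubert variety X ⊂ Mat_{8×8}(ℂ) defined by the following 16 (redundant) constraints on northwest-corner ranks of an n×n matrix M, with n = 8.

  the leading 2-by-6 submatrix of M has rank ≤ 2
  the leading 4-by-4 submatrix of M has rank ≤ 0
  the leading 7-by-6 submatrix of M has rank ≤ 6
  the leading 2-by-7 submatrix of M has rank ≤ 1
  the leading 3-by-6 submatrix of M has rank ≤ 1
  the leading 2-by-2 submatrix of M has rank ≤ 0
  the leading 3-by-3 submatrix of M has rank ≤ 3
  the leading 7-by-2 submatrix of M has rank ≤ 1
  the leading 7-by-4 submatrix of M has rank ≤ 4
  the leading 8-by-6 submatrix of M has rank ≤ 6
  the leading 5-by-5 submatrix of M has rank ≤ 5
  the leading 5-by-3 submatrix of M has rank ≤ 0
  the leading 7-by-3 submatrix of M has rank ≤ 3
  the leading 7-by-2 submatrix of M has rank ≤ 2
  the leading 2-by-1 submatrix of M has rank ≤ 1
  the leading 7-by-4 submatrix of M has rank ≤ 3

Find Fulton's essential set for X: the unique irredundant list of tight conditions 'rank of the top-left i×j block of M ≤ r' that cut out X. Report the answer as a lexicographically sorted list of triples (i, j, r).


Propagating the 16 rank bounds to every northwest block:

  0  0  0  0  1  1  1  1
  0  0  0  0  1  1  1  2
  0  0  0  0  1  1  2  3
  0  0  0  0  1  2  3  4
  0  0  0  1  2  3  4  5
  1  1  1  2  3  4  5  6
  1  1  2  3  4  5  6  7
  1  2  3  4  5  6  7  8

so w = (5, 8, 7, 6, 4, 1, 3, 2).

Rothe diagram D(w) (23 cells), 5 SE-corners (essential conditions):

[(2, 7, 1), (3, 6, 1), (4, 4, 0), (5, 3, 0), (7, 2, 1)]


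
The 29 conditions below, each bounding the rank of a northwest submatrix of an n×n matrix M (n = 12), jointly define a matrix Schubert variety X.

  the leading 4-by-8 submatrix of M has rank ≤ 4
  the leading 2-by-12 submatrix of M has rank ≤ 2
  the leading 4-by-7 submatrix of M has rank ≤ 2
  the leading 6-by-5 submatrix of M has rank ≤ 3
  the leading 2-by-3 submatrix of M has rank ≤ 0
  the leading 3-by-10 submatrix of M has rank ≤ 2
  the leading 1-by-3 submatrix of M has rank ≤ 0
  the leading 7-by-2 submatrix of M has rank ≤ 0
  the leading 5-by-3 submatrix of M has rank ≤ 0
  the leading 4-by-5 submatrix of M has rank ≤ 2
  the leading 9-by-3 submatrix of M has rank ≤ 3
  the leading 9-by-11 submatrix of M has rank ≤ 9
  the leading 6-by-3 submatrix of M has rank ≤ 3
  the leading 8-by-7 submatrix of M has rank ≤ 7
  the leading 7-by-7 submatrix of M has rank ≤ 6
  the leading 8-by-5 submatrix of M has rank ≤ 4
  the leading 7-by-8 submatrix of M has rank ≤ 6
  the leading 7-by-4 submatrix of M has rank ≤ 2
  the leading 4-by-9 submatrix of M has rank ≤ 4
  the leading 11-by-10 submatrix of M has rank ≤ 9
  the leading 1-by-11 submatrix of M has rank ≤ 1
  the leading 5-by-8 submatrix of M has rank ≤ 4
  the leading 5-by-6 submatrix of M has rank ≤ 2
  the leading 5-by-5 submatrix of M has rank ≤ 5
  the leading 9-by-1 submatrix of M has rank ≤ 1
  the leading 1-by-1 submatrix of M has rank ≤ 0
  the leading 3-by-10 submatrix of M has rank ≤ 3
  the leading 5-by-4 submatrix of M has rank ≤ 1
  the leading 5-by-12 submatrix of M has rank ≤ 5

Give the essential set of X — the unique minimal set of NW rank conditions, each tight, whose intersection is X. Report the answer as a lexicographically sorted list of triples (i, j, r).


Propagating the 29 rank bounds to every northwest block:

  R[1]: 0 | 0 | 0 | 1 | 1 | 1 | 1 | 1 | 1 | 1 | 1 | 1
  R[2]: 0 | 0 | 0 | 1 | 2 | 2 | 2 | 2 | 2 | 2 | 2 | 2
  R[3]: 0 | 0 | 0 | 1 | 2 | 2 | 2 | 2 | 2 | 2 | 3 | 3
  R[4]: 0 | 0 | 0 | 1 | 2 | 2 | 2 | 3 | 3 | 3 | 4 | 4
  R[5]: 0 | 0 | 0 | 1 | 2 | 2 | 3 | 4 | 4 | 4 | 5 | 5
  R[6]: 0 | 0 | 1 | 2 | 3 | 3 | 4 | 5 | 5 | 5 | 6 | 6
  R[7]: 0 | 0 | 1 | 2 | 3 | 4 | 5 | 6 | 6 | 6 | 7 | 7
  R[8]: 1 | 1 | 2 | 3 | 4 | 5 | 6 | 7 | 7 | 7 | 8 | 8
  R[9]: 1 | 2 | 3 | 4 | 5 | 6 | 7 | 8 | 8 | 8 | 9 | 9
  R[10]: 1 | 2 | 3 | 4 | 5 | 6 | 7 | 8 | 9 | 9 | 10 | 10
  R[11]: 1 | 2 | 3 | 4 | 5 | 6 | 7 | 8 | 9 | 9 | 10 | 11
  R[12]: 1 | 2 | 3 | 4 | 5 | 6 | 7 | 8 | 9 | 10 | 11 | 12

the unique w with this rank table is (4, 5, 11, 8, 7, 3, 6, 1, 2, 9, 12, 10).

6 SE-corners of the 28-cell Rothe diagram give Ess(w):

[(3, 10, 2), (4, 7, 2), (5, 3, 0), (5, 6, 2), (7, 2, 0), (11, 10, 9)]


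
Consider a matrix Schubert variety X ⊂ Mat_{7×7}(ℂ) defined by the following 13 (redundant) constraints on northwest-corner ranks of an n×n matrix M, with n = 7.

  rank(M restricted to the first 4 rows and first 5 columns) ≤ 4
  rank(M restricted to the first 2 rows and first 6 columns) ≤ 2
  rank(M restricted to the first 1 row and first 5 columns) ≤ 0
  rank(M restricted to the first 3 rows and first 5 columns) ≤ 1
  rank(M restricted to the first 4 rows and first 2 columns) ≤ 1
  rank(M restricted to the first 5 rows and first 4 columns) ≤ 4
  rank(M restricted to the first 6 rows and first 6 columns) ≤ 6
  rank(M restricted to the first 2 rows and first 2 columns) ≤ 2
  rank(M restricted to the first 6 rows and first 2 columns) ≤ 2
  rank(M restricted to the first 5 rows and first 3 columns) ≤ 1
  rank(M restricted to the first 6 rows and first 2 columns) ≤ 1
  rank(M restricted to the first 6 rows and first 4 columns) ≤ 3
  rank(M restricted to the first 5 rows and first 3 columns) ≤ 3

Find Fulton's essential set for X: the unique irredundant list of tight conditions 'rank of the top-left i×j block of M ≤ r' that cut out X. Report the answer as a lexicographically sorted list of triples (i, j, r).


Computing R[i][j] = min implied NW-rank bound (n=7, 13 conditions):

  0 | 0 | 0 | 0 | 0 | 1 | 1
  1 | 1 | 1 | 1 | 1 | 2 | 2
  1 | 1 | 1 | 1 | 1 | 2 | 3
  1 | 1 | 1 | 2 | 2 | 3 | 4
  1 | 1 | 1 | 2 | 3 | 4 | 5
  1 | 1 | 2 | 3 | 4 | 5 | 6
  1 | 2 | 3 | 4 | 5 | 6 | 7

second differences of R give the permutation w = (6, 1, 7, 4, 5, 3, 2).

4 SE-corners of the 14-cell Rothe diagram give Ess(w):

[(1, 5, 0), (3, 5, 1), (5, 3, 1), (6, 2, 1)]


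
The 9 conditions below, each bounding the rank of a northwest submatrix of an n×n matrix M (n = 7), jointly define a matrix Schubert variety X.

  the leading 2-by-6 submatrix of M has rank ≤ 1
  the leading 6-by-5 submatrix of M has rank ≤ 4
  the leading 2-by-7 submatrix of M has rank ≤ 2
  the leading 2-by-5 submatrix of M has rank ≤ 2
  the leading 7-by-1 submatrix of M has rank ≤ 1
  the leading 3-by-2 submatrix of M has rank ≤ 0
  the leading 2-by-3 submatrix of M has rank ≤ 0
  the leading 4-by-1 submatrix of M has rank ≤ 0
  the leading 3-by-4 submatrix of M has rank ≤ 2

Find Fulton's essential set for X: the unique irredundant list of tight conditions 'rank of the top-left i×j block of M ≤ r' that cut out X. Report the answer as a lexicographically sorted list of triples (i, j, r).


Rank table r_w(7×7) implied by the 9 constraints:

  row 1: 0 0 0 1 1 1 1
  row 2: 0 0 0 1 1 1 2
  row 3: 0 0 1 2 2 2 3
  row 4: 0 1 2 3 3 3 4
  row 5: 1 2 3 4 4 4 5
  row 6: 1 2 3 4 4 5 6
  row 7: 1 2 3 4 5 6 7

reading off 1-entries of Δ²R: w = (4, 7, 3, 2, 1, 6, 5).

Rothe diagram D(w) (12 cells), 5 SE-corners (essential conditions):

[(2, 3, 0), (2, 6, 1), (3, 2, 0), (4, 1, 0), (6, 5, 4)]


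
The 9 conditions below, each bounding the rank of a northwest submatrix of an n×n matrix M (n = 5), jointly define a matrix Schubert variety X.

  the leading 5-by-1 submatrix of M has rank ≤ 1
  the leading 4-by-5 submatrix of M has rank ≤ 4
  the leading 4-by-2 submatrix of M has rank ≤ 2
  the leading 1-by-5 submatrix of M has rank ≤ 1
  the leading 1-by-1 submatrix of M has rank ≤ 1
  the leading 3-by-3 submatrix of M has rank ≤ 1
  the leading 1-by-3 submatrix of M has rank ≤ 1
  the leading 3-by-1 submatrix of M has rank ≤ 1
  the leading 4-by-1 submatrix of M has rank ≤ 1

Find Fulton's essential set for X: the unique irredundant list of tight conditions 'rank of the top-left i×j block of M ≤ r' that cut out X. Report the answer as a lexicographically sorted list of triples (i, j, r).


Propagating the 9 rank bounds to every northwest block:

  R[1]: 1  1  1  1  1
  R[2]: 1  1  1  2  2
  R[3]: 1  1  1  2  3
  R[4]: 1  2  2  3  4
  R[5]: 1  2  3  4  5

hence w(1..5) = (1, 4, 5, 2, 3).

Fulton essential set (1 of the 4 Rothe cells):

[(3, 3, 1)]


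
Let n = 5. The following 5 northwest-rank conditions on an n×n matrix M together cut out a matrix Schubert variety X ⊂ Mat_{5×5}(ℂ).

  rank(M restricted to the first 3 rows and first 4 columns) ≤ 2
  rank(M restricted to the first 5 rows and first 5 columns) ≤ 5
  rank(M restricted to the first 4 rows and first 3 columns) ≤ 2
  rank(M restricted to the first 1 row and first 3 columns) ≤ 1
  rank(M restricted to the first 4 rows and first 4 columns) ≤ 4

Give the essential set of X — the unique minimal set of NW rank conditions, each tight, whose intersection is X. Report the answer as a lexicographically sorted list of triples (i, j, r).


Recovering R(i,j) via the rank-extension bound from the 5 conditions:

  i=1: 1 1 1 1 1
  i=2: 1 2 2 2 2
  i=3: 1 2 2 2 3
  i=4: 1 2 2 3 4
  i=5: 1 2 3 4 5

giving w = (1, 2, 5, 4, 3) via Δ²R.

Fulton essential set (2 of the 3 Rothe cells):

[(3, 4, 2), (4, 3, 2)]


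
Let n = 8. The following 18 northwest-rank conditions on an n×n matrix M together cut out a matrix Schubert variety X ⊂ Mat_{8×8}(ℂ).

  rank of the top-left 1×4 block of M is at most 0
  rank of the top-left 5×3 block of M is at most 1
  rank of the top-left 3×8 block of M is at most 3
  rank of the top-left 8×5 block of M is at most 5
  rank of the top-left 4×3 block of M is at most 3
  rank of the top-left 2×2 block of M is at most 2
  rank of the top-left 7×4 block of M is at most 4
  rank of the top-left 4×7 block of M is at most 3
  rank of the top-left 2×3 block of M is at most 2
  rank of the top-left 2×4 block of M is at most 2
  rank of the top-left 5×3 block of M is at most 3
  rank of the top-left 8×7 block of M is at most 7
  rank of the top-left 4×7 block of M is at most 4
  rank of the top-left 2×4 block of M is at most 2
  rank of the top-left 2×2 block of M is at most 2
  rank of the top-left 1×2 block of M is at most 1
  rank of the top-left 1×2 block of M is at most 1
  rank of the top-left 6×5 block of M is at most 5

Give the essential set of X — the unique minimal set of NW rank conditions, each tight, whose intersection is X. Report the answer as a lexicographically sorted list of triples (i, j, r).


Computing R[i][j] = min implied NW-rank bound (n=8, 18 conditions):

  i=1: 0, 0, 0, 0, 1, 1, 1, 1
  i=2: 1, 1, 1, 1, 2, 2, 2, 2
  i=3: 1, 1, 1, 2, 3, 3, 3, 3
  i=4: 1, 1, 1, 2, 3, 3, 3, 4
  i=5: 1, 1, 1, 2, 3, 4, 4, 5
  i=6: 1, 2, 2, 3, 4, 5, 5, 6
  i=7: 1, 2, 3, 4, 5, 6, 6, 7
  i=8: 1, 2, 3, 4, 5, 6, 7, 8

hence w(1..8) = (5, 1, 4, 8, 6, 2, 3, 7).

D(w) has 12 cells with 3 SE-corners; essential set:

[(1, 4, 0), (4, 7, 3), (5, 3, 1)]


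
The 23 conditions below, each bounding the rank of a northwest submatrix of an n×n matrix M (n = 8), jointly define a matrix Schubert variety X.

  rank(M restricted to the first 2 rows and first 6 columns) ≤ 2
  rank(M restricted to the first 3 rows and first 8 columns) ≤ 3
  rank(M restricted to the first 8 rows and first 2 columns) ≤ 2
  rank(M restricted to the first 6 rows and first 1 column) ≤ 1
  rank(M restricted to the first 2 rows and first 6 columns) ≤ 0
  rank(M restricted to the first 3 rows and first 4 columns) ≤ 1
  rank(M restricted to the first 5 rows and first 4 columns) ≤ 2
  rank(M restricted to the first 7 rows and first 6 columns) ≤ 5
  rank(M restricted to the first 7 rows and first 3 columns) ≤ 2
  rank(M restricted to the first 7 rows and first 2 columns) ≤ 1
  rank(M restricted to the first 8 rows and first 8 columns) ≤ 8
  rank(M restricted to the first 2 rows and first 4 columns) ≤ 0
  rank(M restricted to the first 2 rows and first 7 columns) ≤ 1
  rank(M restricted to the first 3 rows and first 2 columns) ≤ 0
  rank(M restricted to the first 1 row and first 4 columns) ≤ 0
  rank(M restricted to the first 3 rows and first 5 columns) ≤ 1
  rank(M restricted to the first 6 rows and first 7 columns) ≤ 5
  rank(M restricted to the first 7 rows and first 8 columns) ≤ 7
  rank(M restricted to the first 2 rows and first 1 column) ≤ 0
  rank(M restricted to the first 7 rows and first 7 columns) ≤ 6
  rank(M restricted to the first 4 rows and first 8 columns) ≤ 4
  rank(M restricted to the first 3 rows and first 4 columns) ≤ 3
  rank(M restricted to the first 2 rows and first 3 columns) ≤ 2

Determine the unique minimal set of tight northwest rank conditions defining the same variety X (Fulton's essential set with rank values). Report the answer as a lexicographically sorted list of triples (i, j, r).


Reconstructing r_w from the 23 given conditions:

  i=1: 0 0 0 0 0 0 1 1
  i=2: 0 0 0 0 0 0 1 2
  i=3: 0 0 1 1 1 1 2 3
  i=4: 1 1 2 2 2 2 3 4
  i=5: 1 1 2 2 3 3 4 5
  i=6: 1 1 2 3 4 4 5 6
  i=7: 1 1 2 3 4 5 6 7
  i=8: 1 2 3 4 5 6 7 8

reading off 1-entries of Δ²R: w = (7, 8, 3, 1, 5, 4, 6, 2).

|D(w)|=18, |Ess(w)|=4:

[(2, 6, 0), (3, 2, 0), (5, 4, 2), (7, 2, 1)]


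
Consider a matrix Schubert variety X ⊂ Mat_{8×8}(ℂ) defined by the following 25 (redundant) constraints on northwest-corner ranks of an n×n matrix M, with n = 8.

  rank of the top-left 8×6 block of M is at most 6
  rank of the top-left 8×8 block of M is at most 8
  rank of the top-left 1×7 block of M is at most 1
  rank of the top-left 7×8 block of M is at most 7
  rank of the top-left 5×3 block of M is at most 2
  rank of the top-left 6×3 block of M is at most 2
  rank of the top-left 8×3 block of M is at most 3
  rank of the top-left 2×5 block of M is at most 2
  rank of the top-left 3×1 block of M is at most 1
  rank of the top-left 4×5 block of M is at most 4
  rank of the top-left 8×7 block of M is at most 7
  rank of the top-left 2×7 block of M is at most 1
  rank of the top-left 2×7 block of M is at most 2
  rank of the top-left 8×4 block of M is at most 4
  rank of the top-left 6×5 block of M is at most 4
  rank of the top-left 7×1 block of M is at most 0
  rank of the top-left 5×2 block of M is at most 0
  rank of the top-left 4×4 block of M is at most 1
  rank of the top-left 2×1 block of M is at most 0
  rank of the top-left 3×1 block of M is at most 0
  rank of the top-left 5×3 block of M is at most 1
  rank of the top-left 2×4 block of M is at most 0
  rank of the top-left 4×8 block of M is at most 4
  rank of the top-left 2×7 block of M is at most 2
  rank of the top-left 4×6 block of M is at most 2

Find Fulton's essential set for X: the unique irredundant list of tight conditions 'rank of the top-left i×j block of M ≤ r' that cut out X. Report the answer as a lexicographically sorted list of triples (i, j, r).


Computing R[i][j] = min implied NW-rank bound (n=8, 25 conditions):

  row 1: 0  0  0  0  1  1  1  1
  row 2: 0  0  0  0  1  1  1  2
  row 3: 0  0  1  1  2  2  2  3
  row 4: 0  0  1  1  2  2  3  4
  row 5: 0  0  1  2  3  3  4  5
  row 6: 0  1  2  3  4  4  5  6
  row 7: 0  1  2  3  4  5  6  7
  row 8: 1  2  3  4  5  6  7  8

so w = (5, 8, 3, 7, 4, 2, 6, 1).

Rothe diagram D(w) (20 cells), 6 SE-corners (essential conditions):

[(2, 4, 0), (2, 7, 1), (4, 4, 1), (4, 6, 2), (5, 2, 0), (7, 1, 0)]
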